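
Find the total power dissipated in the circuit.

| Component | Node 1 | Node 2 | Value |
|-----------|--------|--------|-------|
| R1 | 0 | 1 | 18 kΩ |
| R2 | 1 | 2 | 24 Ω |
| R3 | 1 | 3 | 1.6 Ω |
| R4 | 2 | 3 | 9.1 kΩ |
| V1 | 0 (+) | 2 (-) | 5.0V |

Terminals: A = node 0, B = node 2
Nodal analysis, taking node 2 as the 0 V reference.
Source V1 fixes V_0 = 5 V.
KCL at each unknown node (sum of currents leaving = 0; resistances in Ω):
  Node 1: (V_1 - 5)/18000 + (V_1 - 0)/24 + (V_1 - V_3)/1.6 = 0
  Node 3: (V_3 - V_1)/1.6 + (V_3 - 0)/9100 = 0
Collecting terms (coefficients in siemens):
  0.6667·V_1 - 0.625·V_3 = 0.0002778
  0.6251·V_3 - 0.625·V_1 = 0
Determinant D = (0.6667)(0.6251) - (-0.625)(-0.625) = 0.02615
V_1 = [(0.0002778)(0.6251) - (-0.625)(0)]/D = 0.00664 V
V_3 = [(0.6667)(0) - (0.0002778)(-0.625)]/D = 0.006639 V
Power in each resistor, P = (ΔV)²/R:
  P_R1 = (5 - 0.00664)²/18000 = 0.001385 W
  P_R2 = (0.00664 - 0)²/24 = 0.000001837 W
  P_R3 = (0.00664 - 0.006639)²/1.6 = 0.0000000000008516 W
  P_R4 = (0 - 0.006639)²/9100 = 0.000000004844 W
P_total = P_R1 + P_R2 + P_R3 + P_R4 = 0.001387 W

Final answer: 0.001387 W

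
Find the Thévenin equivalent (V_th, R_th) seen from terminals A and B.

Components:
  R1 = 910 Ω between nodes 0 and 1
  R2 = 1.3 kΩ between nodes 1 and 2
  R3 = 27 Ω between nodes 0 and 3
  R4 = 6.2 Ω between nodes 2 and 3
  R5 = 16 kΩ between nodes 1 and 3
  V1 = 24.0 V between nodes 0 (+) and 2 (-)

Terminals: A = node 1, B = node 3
Step 1 — V_th is the open-circuit voltage V_A - V_B (nothing connected across the terminals).
Nodal analysis, taking node 2 as the 0 V reference.
Source V1 fixes V_0 = 24 V.
KCL at each unknown node (sum of currents leaving = 0; resistances in Ω):
  Node 1: (V_1 - 24)/910 + (V_1 - 0)/1300 + (V_1 - V_3)/16000 = 0
  Node 3: (V_3 - 24)/27 + (V_3 - 0)/6.2 + (V_3 - V_1)/16000 = 0
Collecting terms (coefficients in siemens):
  0.001931·V_1 - 0.0000625·V_3 = 0.02637
  0.1984·V_3 - 0.0000625·V_1 = 0.8889
Determinant D = (0.001931)(0.1984) - (-0.0000625)(-0.0000625) = 0.000383
V_1 = [(0.02637)(0.1984) - (-0.0000625)(0.8889)]/D = 13.81 V
V_3 = [(0.001931)(0.8889) - (0.02637)(-0.0000625)]/D = 4.485 V
V_th = V_1 - V_3 = 13.81 - 4.485 = 9.321 V
Step 2 — R_th: zero the source — replace V1 by a short circuit (node 2 merges into node 0) — and find the resistance seen between A (node 1) and B (node 3).
Reduce the network between node 1 (A) and node 3 (B) by series/parallel combination:
  Rp1 = R1 ‖ R2 (parallel, both between nodes 0 and 1) = 1/(1/910 + 1/1300) = 535.3 Ω
  Rp2 = R3 ‖ R4 (parallel, both between nodes 0 and 3) = 1/(1/27 + 1/6.2) = 5.042 Ω
  Rs1 = Rp1 + Rp2 (series, joined only at node 0) = 535.3 + 5.042 = 540.3 Ω
  Rp3 = R5 ‖ Rs1 (parallel, both between nodes 1 and 3) = 1/(1/16000 + 1/540.3) = 522.7 Ω
R_th = 522.7 Ω

Final answer: V_th = 9.321 V, R_th = 522.7 Ω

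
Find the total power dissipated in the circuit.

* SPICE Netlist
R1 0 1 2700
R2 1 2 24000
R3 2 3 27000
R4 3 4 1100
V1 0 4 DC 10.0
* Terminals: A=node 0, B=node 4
Nodal analysis, taking node 4 as the 0 V reference.
Source V1 fixes V_0 = 10 V.
KCL at each unknown node (sum of currents leaving = 0; resistances in Ω):
  Node 1: (V_1 - 10)/2700 + (V_1 - V_2)/24000 = 0
  Node 2: (V_2 - V_1)/24000 + (V_2 - V_3)/27000 = 0
  Node 3: (V_3 - V_2)/27000 + (V_3 - 0)/1100 = 0
Collecting terms (coefficients in siemens):
  0.000412·V_1 - 0.00004167·V_2 = 0.003704
  0.0000787·V_2 - 0.00004167·V_1 - 0.00003704·V_3 = 0
  0.0009461·V_3 - 0.00003704·V_2 = 0
Solving these 3 simultaneous equations (Gaussian elimination) gives:
  V_1 = 9.507 V, V_2 = 5.128 V, V_3 = 0.2007 V
Power in each resistor, P = (ΔV)²/R:
  P_R1 = (10 - 9.507)²/2700 = 0.00008991 W
  P_R2 = (9.507 - 5.128)²/24000 = 0.0007992 W
  P_R3 = (5.128 - 0.2007)²/27000 = 0.0008991 W
  P_R4 = (0.2007 - 0)²/1100 = 0.00003663 W
P_total = P_R1 + P_R2 + P_R3 + P_R4 = 0.001825 W

Final answer: 0.001825 W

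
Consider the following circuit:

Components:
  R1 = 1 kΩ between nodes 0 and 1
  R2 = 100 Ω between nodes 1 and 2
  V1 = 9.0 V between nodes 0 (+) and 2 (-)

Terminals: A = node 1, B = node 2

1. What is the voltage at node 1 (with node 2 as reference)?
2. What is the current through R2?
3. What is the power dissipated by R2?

Nodal analysis, taking node 2 as the 0 V reference.
Source V1 fixes V_0 = 9 V.
KCL at each unknown node (sum of currents leaving = 0; resistances in Ω):
  Node 1: (V_1 - 9)/1000 + (V_1 - 0)/100 = 0
Collecting terms: 0.011 × V_1 = 0.009  =>  V_1 = 0.8182 V
Part 1:
  Read off the nodal solution: V_1 = 0.8182 V
Part 2:
  I_R2 = (V_1 - V_2)/R2 = (0.8182 - 0)/100 = 0.008182 A
  Magnitude: I_R2 = 0.008182 A
Part 3:
  I_R2 = (V_1 - V_2)/R2 = (0.8182 - 0)/100 = 0.008182 A
  P_R2 = I_R2² × R2 = (0.008182)² × 100 = 0.006694 W

Final answers:
1. V_1 = 0.8182 V
2. I_R2 = 0.008182 A
3. P_R2 = 0.006694 W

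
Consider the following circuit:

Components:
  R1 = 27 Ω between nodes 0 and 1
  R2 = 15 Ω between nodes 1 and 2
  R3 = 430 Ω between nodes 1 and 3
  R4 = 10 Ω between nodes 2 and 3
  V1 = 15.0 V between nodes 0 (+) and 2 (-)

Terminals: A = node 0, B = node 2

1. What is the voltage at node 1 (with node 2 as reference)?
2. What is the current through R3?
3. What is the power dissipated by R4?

Nodal analysis, taking node 2 as the 0 V reference.
Source V1 fixes V_0 = 15 V.
KCL at each unknown node (sum of currents leaving = 0; resistances in Ω):
  Node 1: (V_1 - 15)/27 + (V_1 - 0)/15 + (V_1 - V_3)/430 = 0
  Node 3: (V_3 - V_1)/430 + (V_3 - 0)/10 = 0
Collecting terms (coefficients in siemens):
  0.106·V_1 - 0.002326·V_3 = 0.5556
  0.1023·V_3 - 0.002326·V_1 = 0
Determinant D = (0.106)(0.1023) - (-0.002326)(-0.002326) = 0.01084
V_1 = [(0.5556)(0.1023) - (-0.002326)(0)]/D = 5.242 V
V_3 = [(0.106)(0) - (0.5556)(-0.002326)]/D = 0.1191 V
Part 1:
  Read off the nodal solution: V_1 = 5.242 V
Part 2:
  I_R3 = (V_1 - V_3)/R3 = (5.242 - 0.1191)/430 = 0.01191 A
  Magnitude: I_R3 = 0.01191 A
Part 3:
  I_R4 = (V_2 - V_3)/R4 = (0 - 0.1191)/10 = -0.01191 A
  P_R4 = I_R4² × R4 = (-0.01191)² × 10 = 0.001419 W

Final answers:
1. V_1 = 5.242 V
2. I_R3 = 0.01191 A
3. P_R4 = 0.001419 W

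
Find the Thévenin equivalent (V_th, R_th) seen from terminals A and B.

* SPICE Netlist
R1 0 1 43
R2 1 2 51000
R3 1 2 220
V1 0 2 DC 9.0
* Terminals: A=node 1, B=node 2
Step 1 — V_th is the open-circuit voltage V_A - V_B (nothing connected across the terminals).
Nodal analysis, taking node 2 as the 0 V reference.
Source V1 fixes V_0 = 9 V.
KCL at each unknown node (sum of currents leaving = 0; resistances in Ω):
  Node 1: (V_1 - 9)/43 + (V_1 - 0)/51000 + (V_1 - 0)/220 = 0
Collecting terms: 0.02782 × V_1 = 0.2093  =>  V_1 = 7.523 V
V_th = V_1 - V_2 = 7.523 - 0 = 7.523 V
Step 2 — R_th: zero the source — replace V1 by a short circuit (node 2 merges into node 0) — and find the resistance seen between A (node 1) and B (node 0).
Reduce the network between node 1 (A) and node 0 (B) by series/parallel combination:
  Rp1 = R1 ‖ R2 ‖ R3 (parallel, all between nodes 0 and 1) = 1/(1/43 + 1/51000 + 1/220) = 35.94 Ω
R_th = 35.94 Ω

Final answer: V_th = 7.523 V, R_th = 35.94 Ω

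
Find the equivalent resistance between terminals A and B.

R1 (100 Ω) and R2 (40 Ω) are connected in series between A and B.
Reduce the network between node 0 (A) and node 2 (B) by series/parallel combination:
  Rs1 = R1 + R2 (series, joined only at node 1) = 100 + 40 = 140 Ω
R_eq = 140 Ω

Final answer: 140 Ω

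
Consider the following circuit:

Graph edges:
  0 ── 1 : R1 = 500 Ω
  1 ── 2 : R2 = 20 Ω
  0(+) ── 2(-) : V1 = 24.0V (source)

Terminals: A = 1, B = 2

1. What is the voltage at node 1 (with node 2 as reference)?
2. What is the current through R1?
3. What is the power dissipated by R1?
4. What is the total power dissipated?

Nodal analysis, taking node 2 as the 0 V reference.
Source V1 fixes V_0 = 24 V.
KCL at each unknown node (sum of currents leaving = 0; resistances in Ω):
  Node 1: (V_1 - 24)/500 + (V_1 - 0)/20 = 0
Collecting terms: 0.052 × V_1 = 0.048  =>  V_1 = 0.9231 V
Part 1:
  Read off the nodal solution: V_1 = 0.9231 V
Part 2:
  I_R1 = (V_0 - V_1)/R1 = (24 - 0.9231)/500 = 0.04615 A
  Magnitude: I_R1 = 0.04615 A
Part 3:
  I_R1 = (V_0 - V_1)/R1 = (24 - 0.9231)/500 = 0.04615 A
  P_R1 = I_R1² × R1 = (0.04615)² × 500 = 1.065 W
Part 4:
  Power in each resistor, P = (ΔV)²/R:
    P_R1 = (24 - 0.9231)²/500 = 1.065 W
    P_R2 = (0.9231 - 0)²/20 = 0.0426 W
  P_total = P_R1 + P_R2 = 1.108 W

Final answers:
1. V_1 = 0.9231 V
2. I_R1 = 0.04615 A
3. P_R1 = 1.065 W
4. P_total = 1.108 W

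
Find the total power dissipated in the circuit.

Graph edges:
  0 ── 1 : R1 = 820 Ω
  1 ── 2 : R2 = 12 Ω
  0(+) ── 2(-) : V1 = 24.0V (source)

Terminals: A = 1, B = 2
Nodal analysis, taking node 2 as the 0 V reference.
Source V1 fixes V_0 = 24 V.
KCL at each unknown node (sum of currents leaving = 0; resistances in Ω):
  Node 1: (V_1 - 24)/820 + (V_1 - 0)/12 = 0
Collecting terms: 0.08455 × V_1 = 0.02927  =>  V_1 = 0.3462 V
Power in each resistor, P = (ΔV)²/R:
  P_R1 = (24 - 0.3462)²/820 = 0.6823 W
  P_R2 = (0.3462 - 0)²/12 = 0.009985 W
P_total = P_R1 + P_R2 = 0.6923 W

Final answer: 0.6923 W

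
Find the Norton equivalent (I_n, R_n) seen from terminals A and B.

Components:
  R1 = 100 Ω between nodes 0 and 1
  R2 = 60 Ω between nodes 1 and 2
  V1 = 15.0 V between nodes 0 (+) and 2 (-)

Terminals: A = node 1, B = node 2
Find the Thévenin equivalent first; then I_n = V_th/R_th and R_n = R_th.
Step 1 — V_th is the open-circuit voltage V_A - V_B (nothing connected across the terminals).
Nodal analysis, taking node 2 as the 0 V reference.
Source V1 fixes V_0 = 15 V.
KCL at each unknown node (sum of currents leaving = 0; resistances in Ω):
  Node 1: (V_1 - 15)/100 + (V_1 - 0)/60 = 0
Collecting terms: 0.02667 × V_1 = 0.15  =>  V_1 = 5.625 V
V_th = V_1 - V_2 = 5.625 - 0 = 5.625 V
Step 2 — R_th: zero the source — replace V1 by a short circuit (node 2 merges into node 0) — and find the resistance seen between A (node 1) and B (node 0).
Reduce the network between node 1 (A) and node 0 (B) by series/parallel combination:
  Rp1 = R1 ‖ R2 (parallel, both between nodes 0 and 1) = 1/(1/100 + 1/60) = 37.5 Ω
R_th = 37.5 Ω
I_n = V_th/R_th = 5.625/37.5 = 0.15 A, and R_n = R_th = 37.5 Ω

Final answer: I_n = 0.15 A, R_n = 37.5 Ω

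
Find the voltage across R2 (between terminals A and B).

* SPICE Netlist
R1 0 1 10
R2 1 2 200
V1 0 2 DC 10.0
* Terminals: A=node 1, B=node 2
R1 and R2 are in series across V1 (node 0 → node 1 → node 2), and the output A–B is taken across R2, so this is a voltage divider.
Series current: I = V1/(R1 + R2) = 10/(10 + 200) = 10/210 = 0.04762 A
V_R2 = I × R2 = V1 × R2/(R1 + R2) = 10 × 200/210 = 9.524 V

Final answer: 9.524 V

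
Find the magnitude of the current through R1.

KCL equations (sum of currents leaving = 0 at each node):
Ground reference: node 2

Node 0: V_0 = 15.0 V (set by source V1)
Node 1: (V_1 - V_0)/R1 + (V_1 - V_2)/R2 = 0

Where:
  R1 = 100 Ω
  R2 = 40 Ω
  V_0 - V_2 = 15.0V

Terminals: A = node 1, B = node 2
Nodal analysis, taking node 2 as the 0 V reference.
Source V1 fixes V_0 = 15 V.
KCL at each unknown node (sum of currents leaving = 0; resistances in Ω):
  Node 1: (V_1 - 15)/100 + (V_1 - 0)/40 = 0
Collecting terms: 0.035 × V_1 = 0.15  =>  V_1 = 4.286 V
I_R1 = (V_0 - V_1)/R1 = (15 - 4.286)/100 = 0.1071 A
|I_R1| = 0.1071 A

Final answer: |I_R1| = 0.1071 A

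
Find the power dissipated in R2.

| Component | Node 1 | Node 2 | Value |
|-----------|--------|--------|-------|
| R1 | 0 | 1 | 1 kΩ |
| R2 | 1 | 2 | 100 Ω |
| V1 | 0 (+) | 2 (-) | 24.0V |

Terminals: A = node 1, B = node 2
Nodal analysis, taking node 2 as the 0 V reference.
Source V1 fixes V_0 = 24 V.
KCL at each unknown node (sum of currents leaving = 0; resistances in Ω):
  Node 1: (V_1 - 24)/1000 + (V_1 - 0)/100 = 0
Collecting terms: 0.011 × V_1 = 0.024  =>  V_1 = 2.182 V
I_R2 = (V_1 - V_2)/R2 = (2.182 - 0)/100 = 0.02182 A
P_R2 = I_R2² × R2 = (0.02182)² × 100 = 0.0476 W

Final answer: 0.0476 W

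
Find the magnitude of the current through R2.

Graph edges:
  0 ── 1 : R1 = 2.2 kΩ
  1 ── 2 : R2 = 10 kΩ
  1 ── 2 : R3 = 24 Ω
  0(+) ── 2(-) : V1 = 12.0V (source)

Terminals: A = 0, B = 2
Nodal analysis, taking node 2 as the 0 V reference.
Source V1 fixes V_0 = 12 V.
KCL at each unknown node (sum of currents leaving = 0; resistances in Ω):
  Node 1: (V_1 - 12)/2200 + (V_1 - 0)/10000 + (V_1 - 0)/24 = 0
Collecting terms: 0.04222 × V_1 = 0.005455  =>  V_1 = 0.1292 V
I_R2 = (V_1 - V_2)/R2 = (0.1292 - 0)/10000 = 0.00001292 A
|I_R2| = 0.00001292 A

Final answer: |I_R2| = 1.292e-05 A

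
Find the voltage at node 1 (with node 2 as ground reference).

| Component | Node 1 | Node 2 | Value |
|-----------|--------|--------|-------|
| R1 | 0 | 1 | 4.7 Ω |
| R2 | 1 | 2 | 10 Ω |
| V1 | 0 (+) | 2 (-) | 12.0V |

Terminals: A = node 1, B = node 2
Nodal analysis, taking node 2 as the 0 V reference.
Source V1 fixes V_0 = 12 V.
KCL at each unknown node (sum of currents leaving = 0; resistances in Ω):
  Node 1: (V_1 - 12)/4.7 + (V_1 - 0)/10 = 0
Collecting terms: 0.3128 × V_1 = 2.553  =>  V_1 = 8.163 V
The requested potential is V_1 = 8.163 V.

Final answer: V_1 = 8.163 V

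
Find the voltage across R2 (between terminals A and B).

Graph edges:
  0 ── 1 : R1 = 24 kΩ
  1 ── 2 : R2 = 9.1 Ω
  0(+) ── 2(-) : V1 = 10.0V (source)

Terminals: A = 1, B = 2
R1 and R2 are in series across V1 (node 0 → node 1 → node 2), and the output A–B is taken across R2, so this is a voltage divider.
Series current: I = V1/(R1 + R2) = 10/(24000 + 9.1) = 10/24010 = 0.0004165 A
V_R2 = I × R2 = V1 × R2/(R1 + R2) = 10 × 9.1/24010 = 0.00379 V

Final answer: 0.00379 V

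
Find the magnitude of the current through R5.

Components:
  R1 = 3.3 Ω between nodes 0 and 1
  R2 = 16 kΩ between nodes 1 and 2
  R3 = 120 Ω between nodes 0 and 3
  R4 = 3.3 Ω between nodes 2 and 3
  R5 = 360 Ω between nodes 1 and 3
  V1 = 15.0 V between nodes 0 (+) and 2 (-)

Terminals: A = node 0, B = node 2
Nodal analysis, taking node 2 as the 0 V reference.
Source V1 fixes V_0 = 15 V.
KCL at each unknown node (sum of currents leaving = 0; resistances in Ω):
  Node 1: (V_1 - 15)/3.3 + (V_1 - 0)/16000 + (V_1 - V_3)/360 = 0
  Node 3: (V_3 - 15)/120 + (V_3 - 0)/3.3 + (V_3 - V_1)/360 = 0
Collecting terms (coefficients in siemens):
  0.3059·V_1 - 0.002778·V_3 = 4.545
  0.3141·V_3 - 0.002778·V_1 = 0.125
Determinant D = (0.3059)(0.3141) - (-0.002778)(-0.002778) = 0.09608
V_1 = [(4.545)(0.3141) - (-0.002778)(0.125)]/D = 14.87 V
V_3 = [(0.3059)(0.125) - (4.545)(-0.002778)]/D = 0.5294 V
I_R5 = (V_1 - V_3)/R5 = (14.87 - 0.5294)/360 = 0.03982 A
|I_R5| = 0.03982 A

Final answer: |I_R5| = 0.03982 A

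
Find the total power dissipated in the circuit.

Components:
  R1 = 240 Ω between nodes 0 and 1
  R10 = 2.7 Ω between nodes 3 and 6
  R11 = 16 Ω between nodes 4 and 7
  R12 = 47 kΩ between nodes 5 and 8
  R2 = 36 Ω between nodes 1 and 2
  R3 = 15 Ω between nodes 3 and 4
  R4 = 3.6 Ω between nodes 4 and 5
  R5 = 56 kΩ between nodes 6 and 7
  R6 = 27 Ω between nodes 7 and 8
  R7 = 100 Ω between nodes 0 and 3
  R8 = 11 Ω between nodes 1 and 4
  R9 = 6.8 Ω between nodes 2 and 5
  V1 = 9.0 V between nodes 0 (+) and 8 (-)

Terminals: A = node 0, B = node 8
Nodal analysis, taking node 8 as the 0 V reference.
Source V1 fixes V_0 = 9 V.
KCL at each unknown node (sum of currents leaving = 0; resistances in Ω):
  Node 1: (V_1 - 9)/240 + (V_1 - V_2)/36 + (V_1 - V_4)/11 = 0
  Node 2: (V_2 - V_1)/36 + (V_2 - V_5)/6.8 = 0
  Node 3: (V_3 - V_4)/15 + (V_3 - 9)/100 + (V_3 - V_6)/2.7 = 0
  Node 4: (V_4 - V_3)/15 + (V_4 - V_5)/3.6 + (V_4 - V_1)/11 + (V_4 - V_7)/16 = 0
  Node 5: (V_5 - V_4)/3.6 + (V_5 - V_2)/6.8 + (V_5 - 0)/47000 = 0
  Node 6: (V_6 - V_7)/56000 + (V_6 - V_3)/2.7 = 0
  Node 7: (V_7 - V_6)/56000 + (V_7 - 0)/27 + (V_7 - V_4)/16 = 0
Collecting terms (coefficients in siemens):
  0.1229·V_1 - 0.02778·V_2 - 0.09091·V_4 = 0.0375
  0.1748·V_2 - 0.02778·V_1 - 0.1471·V_5 = 0
  0.447·V_3 - 0.06667·V_4 - 0.3704·V_6 = 0.09
  0.4979·V_4 - 0.09091·V_1 - 0.06667·V_3 - 0.2778·V_5 - 0.0625·V_7 = 0
  0.4249·V_5 - 0.1471·V_2 - 0.2778·V_4 = 0
  0.3704·V_6 - 0.3704·V_3 - 0.00001786·V_7 = 0
  0.09955·V_7 - 0.0625·V_4 - 0.00001786·V_6 = 0
Solving these 7 simultaneous equations (Gaussian elimination) gives:
  V_1 = 3.387 V, V_2 = 3.225 V, V_3 = 3.938 V, V_4 = 3.179 V
  V_5 = 3.195 V, V_6 = 3.938 V, V_7 = 1.996 V
Power in each resistor, P = (ΔV)²/R:
  P_R1 = (9 - 3.387)²/240 = 0.1313 W
  P_R2 = (3.387 - 3.225)²/36 = 0.0007246 W
  P_R3 = (3.938 - 3.179)²/15 = 0.03839 W
  P_R4 = (3.179 - 3.195)²/3.6 = 0.00007028 W
  P_R5 = (3.938 - 1.996)²/56000 = 0.00006729 W
  P_R6 = (1.996 - 0)²/27 = 0.1476 W
  P_R7 = (9 - 3.938)²/100 = 0.2563 W
  P_R8 = (3.387 - 3.179)²/11 = 0.00393 W
  P_R9 = (3.225 - 3.195)²/6.8 = 0.0001369 W
  P_R10 = (3.938 - 3.938)²/2.7 = 0.000000003244 W
  P_R11 = (3.179 - 1.996)²/16 = 0.0874 W
  P_R12 = (3.195 - 0)²/47000 = 0.0002172 W
P_total = P_R1 + P_R2 + P_R3 + P_R4 + P_R5 + P_R6 + P_R7 + P_R8 + P_R9 + P_R10 + P_R11 + P_R12 = 0.6661 W

Final answer: 0.6661 W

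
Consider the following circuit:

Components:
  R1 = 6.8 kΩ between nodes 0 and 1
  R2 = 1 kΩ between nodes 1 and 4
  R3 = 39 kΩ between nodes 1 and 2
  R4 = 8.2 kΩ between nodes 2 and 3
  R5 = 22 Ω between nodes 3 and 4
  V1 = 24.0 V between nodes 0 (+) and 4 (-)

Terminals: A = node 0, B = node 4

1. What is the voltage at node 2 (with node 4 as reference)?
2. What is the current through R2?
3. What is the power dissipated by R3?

Nodal analysis, taking node 4 as the 0 V reference.
Source V1 fixes V_0 = 24 V.
KCL at each unknown node (sum of currents leaving = 0; resistances in Ω):
  Node 1: (V_1 - 24)/6800 + (V_1 - 0)/1000 + (V_1 - V_2)/39000 = 0
  Node 2: (V_2 - V_1)/39000 + (V_2 - V_3)/8200 = 0
  Node 3: (V_3 - V_2)/8200 + (V_3 - 0)/22 = 0
Collecting terms (coefficients in siemens):
  0.001173·V_1 - 0.00002564·V_2 = 0.003529
  0.0001476·V_2 - 0.00002564·V_1 - 0.000122·V_3 = 0
  0.04558·V_3 - 0.000122·V_2 = 0
Solving these 3 simultaneous equations (Gaussian elimination) gives:
  V_1 = 3.021 V, V_2 = 0.526 V, V_3 = 0.001408 V
Part 1:
  Read off the nodal solution: V_2 = 0.526 V
Part 2:
  I_R2 = (V_1 - V_4)/R2 = (3.021 - 0)/1000 = 0.003021 A
  Magnitude: I_R2 = 0.003021 A
Part 3:
  I_R3 = (V_1 - V_2)/R3 = (3.021 - 0.526)/39000 = 0.00006398 A
  P_R3 = I_R3² × R3 = (0.00006398)² × 39000 = 0.0001596 W

Final answers:
1. V_2 = 0.526 V
2. I_R2 = 0.003021 A
3. P_R3 = 0.0001596 W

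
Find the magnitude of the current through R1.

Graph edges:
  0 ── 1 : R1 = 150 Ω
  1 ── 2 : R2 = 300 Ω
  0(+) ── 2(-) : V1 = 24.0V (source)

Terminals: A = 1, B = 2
Nodal analysis, taking node 2 as the 0 V reference.
Source V1 fixes V_0 = 24 V.
KCL at each unknown node (sum of currents leaving = 0; resistances in Ω):
  Node 1: (V_1 - 24)/150 + (V_1 - 0)/300 = 0
Collecting terms: 0.01 × V_1 = 0.16  =>  V_1 = 16 V
I_R1 = (V_0 - V_1)/R1 = (24 - 16)/150 = 0.05333 A
|I_R1| = 0.05333 A

Final answer: |I_R1| = 0.05333 A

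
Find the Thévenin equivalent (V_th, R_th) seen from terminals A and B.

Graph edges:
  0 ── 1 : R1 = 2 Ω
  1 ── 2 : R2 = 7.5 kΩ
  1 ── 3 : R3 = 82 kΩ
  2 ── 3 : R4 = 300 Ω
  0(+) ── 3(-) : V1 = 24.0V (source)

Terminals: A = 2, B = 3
Step 1 — V_th is the open-circuit voltage V_A - V_B (nothing connected across the terminals).
Nodal analysis, taking node 3 as the 0 V reference.
Source V1 fixes V_0 = 24 V.
KCL at each unknown node (sum of currents leaving = 0; resistances in Ω):
  Node 1: (V_1 - 24)/2 + (V_1 - V_2)/7500 + (V_1 - 0)/82000 = 0
  Node 2: (V_2 - V_1)/7500 + (V_2 - 0)/300 = 0
Collecting terms (coefficients in siemens):
  0.5001·V_1 - 0.0001333·V_2 = 12
  0.003467·V_2 - 0.0001333·V_1 = 0
Determinant D = (0.5001)(0.003467) - (-0.0001333)(-0.0001333) = 0.001734
V_1 = [(12)(0.003467) - (-0.0001333)(0)]/D = 23.99 V
V_2 = [(0.5001)(0) - (12)(-0.0001333)]/D = 0.9228 V
V_th = V_2 - V_3 = 0.9228 - 0 = 0.9228 V
Step 2 — R_th: zero the source — replace V1 by a short circuit (node 3 merges into node 0) — and find the resistance seen between A (node 2) and B (node 0).
Reduce the network between node 2 (A) and node 0 (B) by series/parallel combination:
  Rp1 = R1 ‖ R3 (parallel, both between nodes 0 and 1) = 1/(1/2 + 1/82000) = 2 Ω
  Rs1 = R2 + Rp1 (series, joined only at node 1) = 7500 + 2 = 7502 Ω
  Rp2 = R4 ‖ Rs1 (parallel, both between nodes 0 and 2) = 1/(1/300 + 1/7502) = 288.5 Ω
R_th = 288.5 Ω

Final answer: V_th = 0.9228 V, R_th = 288.5 Ω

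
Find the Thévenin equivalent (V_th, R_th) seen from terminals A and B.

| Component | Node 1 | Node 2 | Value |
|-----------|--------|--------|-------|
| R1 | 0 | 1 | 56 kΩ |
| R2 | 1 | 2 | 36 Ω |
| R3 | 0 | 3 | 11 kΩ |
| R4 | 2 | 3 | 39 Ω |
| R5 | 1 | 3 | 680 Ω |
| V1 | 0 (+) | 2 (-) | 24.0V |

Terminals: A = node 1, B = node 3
Step 1 — V_th is the open-circuit voltage V_A - V_B (nothing connected across the terminals).
Nodal analysis, taking node 2 as the 0 V reference.
Source V1 fixes V_0 = 24 V.
KCL at each unknown node (sum of currents leaving = 0; resistances in Ω):
  Node 1: (V_1 - 24)/56000 + (V_1 - 0)/36 + (V_1 - V_3)/680 = 0
  Node 3: (V_3 - 24)/11000 + (V_3 - 0)/39 + (V_3 - V_1)/680 = 0
Collecting terms (coefficients in siemens):
  0.02927·V_1 - 0.001471·V_3 = 0.0004286
  0.0272·V_3 - 0.001471·V_1 = 0.002182
Determinant D = (0.02927)(0.0272) - (-0.001471)(-0.001471) = 0.000794
V_1 = [(0.0004286)(0.0272) - (-0.001471)(0.002182)]/D = 0.01873 V
V_3 = [(0.02927)(0.002182) - (0.0004286)(-0.001471)]/D = 0.08122 V
V_th = V_1 - V_3 = 0.01873 - 0.08122 = -0.06249 V
Step 2 — R_th: zero the source — replace V1 by a short circuit (node 2 merges into node 0) — and find the resistance seen between A (node 1) and B (node 3).
Reduce the network between node 1 (A) and node 3 (B) by series/parallel combination:
  Rp1 = R1 ‖ R2 (parallel, both between nodes 0 and 1) = 1/(1/56000 + 1/36) = 35.98 Ω
  Rp2 = R3 ‖ R4 (parallel, both between nodes 0 and 3) = 1/(1/11000 + 1/39) = 38.86 Ω
  Rs1 = Rp1 + Rp2 (series, joined only at node 0) = 35.98 + 38.86 = 74.84 Ω
  Rp3 = R5 ‖ Rs1 (parallel, both between nodes 1 and 3) = 1/(1/680 + 1/74.84) = 67.42 Ω
R_th = 67.42 Ω

Final answer: V_th = -0.06249 V, R_th = 67.42 Ω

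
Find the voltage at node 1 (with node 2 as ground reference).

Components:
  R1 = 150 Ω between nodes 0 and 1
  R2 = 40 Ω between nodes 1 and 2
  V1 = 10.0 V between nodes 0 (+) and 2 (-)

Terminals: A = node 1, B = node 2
Nodal analysis, taking node 2 as the 0 V reference.
Source V1 fixes V_0 = 10 V.
KCL at each unknown node (sum of currents leaving = 0; resistances in Ω):
  Node 1: (V_1 - 10)/150 + (V_1 - 0)/40 = 0
Collecting terms: 0.03167 × V_1 = 0.06667  =>  V_1 = 2.105 V
The requested potential is V_1 = 2.105 V.

Final answer: V_1 = 2.105 V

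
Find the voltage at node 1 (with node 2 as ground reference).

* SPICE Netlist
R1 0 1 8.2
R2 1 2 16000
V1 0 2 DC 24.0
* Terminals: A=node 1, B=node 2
Nodal analysis, taking node 2 as the 0 V reference.
Source V1 fixes V_0 = 24 V.
KCL at each unknown node (sum of currents leaving = 0; resistances in Ω):
  Node 1: (V_1 - 24)/8.2 + (V_1 - 0)/16000 = 0
Collecting terms: 0.122 × V_1 = 2.927  =>  V_1 = 23.99 V
The requested potential is V_1 = 23.99 V.

Final answer: V_1 = 23.99 V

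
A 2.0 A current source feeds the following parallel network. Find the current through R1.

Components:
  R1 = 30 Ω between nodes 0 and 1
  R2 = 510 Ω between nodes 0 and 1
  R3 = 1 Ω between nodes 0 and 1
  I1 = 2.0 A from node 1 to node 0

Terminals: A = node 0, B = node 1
All resistors sit directly between nodes 0 and 1, so they are in parallel and share one voltage V; the full source current 2 A splits among them.
1/R_par = 1/30 + 1/510 + 1/1 = 1.035 S  =>  R_par = 0.9659 Ω
V = I × R_par = 2 × 0.9659 = 1.932 V
I_R1 = V/R1 = 1.932/30 = 0.06439 A

Final answer: 0.06439 A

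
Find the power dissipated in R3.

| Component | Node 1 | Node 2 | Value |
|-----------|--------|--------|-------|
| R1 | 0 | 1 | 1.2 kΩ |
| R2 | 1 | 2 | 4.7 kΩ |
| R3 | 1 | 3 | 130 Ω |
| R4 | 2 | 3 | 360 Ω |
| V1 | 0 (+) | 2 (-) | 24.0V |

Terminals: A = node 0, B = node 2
Nodal analysis, taking node 2 as the 0 V reference.
Source V1 fixes V_0 = 24 V.
KCL at each unknown node (sum of currents leaving = 0; resistances in Ω):
  Node 1: (V_1 - 24)/1200 + (V_1 - 0)/4700 + (V_1 - V_3)/130 = 0
  Node 3: (V_3 - V_1)/130 + (V_3 - 0)/360 = 0
Collecting terms (coefficients in siemens):
  0.008738·V_1 - 0.007692·V_3 = 0.02
  0.01047·V_3 - 0.007692·V_1 = 0
Determinant D = (0.008738)(0.01047) - (-0.007692)(-0.007692) = 0.00003232
V_1 = [(0.02)(0.01047) - (-0.007692)(0)]/D = 6.479 V
V_3 = [(0.008738)(0) - (0.02)(-0.007692)]/D = 4.76 V
I_R3 = (V_1 - V_3)/R3 = (6.479 - 4.76)/130 = 0.01322 A
P_R3 = I_R3² × R3 = (0.01322)² × 130 = 0.02273 W

Final answer: 0.02273 W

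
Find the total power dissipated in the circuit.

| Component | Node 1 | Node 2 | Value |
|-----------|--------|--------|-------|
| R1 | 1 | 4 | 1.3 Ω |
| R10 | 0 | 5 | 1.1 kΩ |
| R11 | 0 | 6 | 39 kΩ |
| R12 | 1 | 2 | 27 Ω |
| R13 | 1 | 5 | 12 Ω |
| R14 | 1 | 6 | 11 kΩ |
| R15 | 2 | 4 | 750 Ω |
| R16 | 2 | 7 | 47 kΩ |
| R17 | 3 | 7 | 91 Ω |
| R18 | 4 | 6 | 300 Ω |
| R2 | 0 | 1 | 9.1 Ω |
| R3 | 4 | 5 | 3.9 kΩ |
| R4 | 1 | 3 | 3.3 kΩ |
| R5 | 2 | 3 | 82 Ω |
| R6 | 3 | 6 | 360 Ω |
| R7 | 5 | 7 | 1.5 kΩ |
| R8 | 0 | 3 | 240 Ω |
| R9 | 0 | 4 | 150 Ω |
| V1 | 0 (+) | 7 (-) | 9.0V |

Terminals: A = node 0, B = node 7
Nodal analysis, taking node 7 as the 0 V reference.
Source V1 fixes V_0 = 9 V.
KCL at each unknown node (sum of currents leaving = 0; resistances in Ω):
  Node 1: (V_1 - V_4)/1.3 + (V_1 - 9)/9.1 + (V_1 - V_3)/3300 + (V_1 - V_2)/27 + (V_1 - V_5)/12 + (V_1 - V_6)/11000 = 0
  Node 2: (V_2 - V_3)/82 + (V_2 - V_1)/27 + (V_2 - V_4)/750 + (V_2 - 0)/47000 = 0
  Node 3: (V_3 - V_1)/3300 + (V_3 - V_2)/82 + (V_3 - V_6)/360 + (V_3 - 9)/240 + (V_3 - 0)/91 = 0
  Node 4: (V_4 - V_1)/1.3 + (V_4 - V_5)/3900 + (V_4 - 9)/150 + (V_4 - V_2)/750 + (V_4 - V_6)/300 = 0
  Node 5: (V_5 - V_4)/3900 + (V_5 - 0)/1500 + (V_5 - 9)/1100 + (V_5 - V_1)/12 = 0
  Node 6: (V_6 - V_3)/360 + (V_6 - 9)/39000 + (V_6 - V_1)/11000 + (V_6 - V_4)/300 = 0
Collecting terms (coefficients in siemens):
  0.9999·V_1 - 0.03704·V_2 - 0.000303·V_3 - 0.7692·V_4 - 0.08333·V_5 - 0.00009091·V_6 = 0.989
  0.05059·V_2 - 0.03704·V_1 - 0.0122·V_3 - 0.001333·V_4 = 0
  0.03043·V_3 - 0.000303·V_1 - 0.0122·V_2 - 0.002778·V_6 = 0.0375
  0.7808·V_4 - 0.7692·V_1 - 0.001333·V_2 - 0.0002564·V_5 - 0.003333·V_6 = 0.06
  0.08517·V_5 - 0.08333·V_1 - 0.0002564·V_4 = 0.008182
  0.006228·V_6 - 0.00009091·V_1 - 0.002778·V_3 - 0.003333·V_4 = 0.0002308
Solving these 6 simultaneous equations (Gaussian elimination) gives:
  V_1 = 8.617 V, V_2 = 7.757 V, V_3 = 5.069 V, V_4 = 8.612 V
  V_5 = 8.553 V, V_6 = 7.033 V
Power in each resistor, P = (ΔV)²/R:
  P_R1 = (8.617 - 8.612)²/1.3 = 0.00001903 W
  P_R2 = (9 - 8.617)²/9.1 = 0.01616 W
  P_R3 = (8.612 - 8.553)²/3900 = 0.0000008744 W
  P_R4 = (8.617 - 5.069)²/3300 = 0.003814 W
  P_R5 = (7.757 - 5.069)²/82 = 0.08816 W
  P_R6 = (5.069 - 7.033)²/360 = 0.01072 W
  P_R7 = (8.553 - 0)²/1500 = 0.04877 W
  P_R8 = (9 - 5.069)²/240 = 0.06439 W
  P_R9 = (9 - 8.612)²/150 = 0.001006 W
  P_R10 = (9 - 8.553)²/1100 = 0.0001815 W
  P_R11 = (9 - 7.033)²/39000 = 0.00009921 W
  P_R12 = (8.617 - 7.757)²/27 = 0.02733 W
  P_R13 = (8.617 - 8.553)²/12 = 0.0003347 W
  P_R14 = (8.617 - 7.033)²/11000 = 0.000228 W
  P_R15 = (7.757 - 8.612)²/750 = 0.0009725 W
  P_R16 = (7.757 - 0)²/47000 = 0.00128 W
  P_R17 = (5.069 - 0)²/91 = 0.2823 W
  P_R18 = (8.612 - 7.033)²/300 = 0.008306 W
P_total = P_R1 + P_R2 + P_R3 + P_R4 + P_R5 + P_R6 + P_R7 + P_R8 + P_R9 + P_R10 + P_R11 + P_R12 + P_R13 + P_R14 + P_R15 + P_R16 + P_R17 + P_R18 = 0.5541 W

Final answer: 0.5541 W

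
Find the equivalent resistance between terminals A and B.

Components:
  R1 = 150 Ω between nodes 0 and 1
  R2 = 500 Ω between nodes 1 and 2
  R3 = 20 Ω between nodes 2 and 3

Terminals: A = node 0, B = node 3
Reduce the network between node 0 (A) and node 3 (B) by series/parallel combination:
  Rs1 = R1 + R2 (series, joined only at node 1) = 150 + 500 = 650 Ω
  Rs2 = R3 + Rs1 (series, joined only at node 2) = 20 + 650 = 670 Ω
R_eq = 670 Ω

Final answer: 670 Ω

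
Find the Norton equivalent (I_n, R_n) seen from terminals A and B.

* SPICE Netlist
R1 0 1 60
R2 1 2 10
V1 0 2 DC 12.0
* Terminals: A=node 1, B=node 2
Find the Thévenin equivalent first; then I_n = V_th/R_th and R_n = R_th.
Step 1 — V_th is the open-circuit voltage V_A - V_B (nothing connected across the terminals).
Nodal analysis, taking node 2 as the 0 V reference.
Source V1 fixes V_0 = 12 V.
KCL at each unknown node (sum of currents leaving = 0; resistances in Ω):
  Node 1: (V_1 - 12)/60 + (V_1 - 0)/10 = 0
Collecting terms: 0.1167 × V_1 = 0.2  =>  V_1 = 1.714 V
V_th = V_1 - V_2 = 1.714 - 0 = 1.714 V
Step 2 — R_th: zero the source — replace V1 by a short circuit (node 2 merges into node 0) — and find the resistance seen between A (node 1) and B (node 0).
Reduce the network between node 1 (A) and node 0 (B) by series/parallel combination:
  Rp1 = R1 ‖ R2 (parallel, both between nodes 0 and 1) = 1/(1/60 + 1/10) = 8.571 Ω
R_th = 8.571 Ω
I_n = V_th/R_th = 1.714/8.571 = 0.2 A, and R_n = R_th = 8.571 Ω

Final answer: I_n = 0.2 A, R_n = 8.571 Ω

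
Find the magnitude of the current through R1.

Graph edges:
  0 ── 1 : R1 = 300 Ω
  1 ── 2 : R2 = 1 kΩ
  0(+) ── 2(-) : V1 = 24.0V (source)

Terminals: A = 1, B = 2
Nodal analysis, taking node 2 as the 0 V reference.
Source V1 fixes V_0 = 24 V.
KCL at each unknown node (sum of currents leaving = 0; resistances in Ω):
  Node 1: (V_1 - 24)/300 + (V_1 - 0)/1000 = 0
Collecting terms: 0.004333 × V_1 = 0.08  =>  V_1 = 18.46 V
I_R1 = (V_0 - V_1)/R1 = (24 - 18.46)/300 = 0.01846 A
|I_R1| = 0.01846 A

Final answer: |I_R1| = 0.01846 A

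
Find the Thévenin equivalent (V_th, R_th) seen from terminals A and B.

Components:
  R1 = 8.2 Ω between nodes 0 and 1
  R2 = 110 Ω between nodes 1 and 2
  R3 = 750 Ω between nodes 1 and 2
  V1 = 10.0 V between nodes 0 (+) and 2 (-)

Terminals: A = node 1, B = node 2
Step 1 — V_th is the open-circuit voltage V_A - V_B (nothing connected across the terminals).
Nodal analysis, taking node 2 as the 0 V reference.
Source V1 fixes V_0 = 10 V.
KCL at each unknown node (sum of currents leaving = 0; resistances in Ω):
  Node 1: (V_1 - 10)/8.2 + (V_1 - 0)/110 + (V_1 - 0)/750 = 0
Collecting terms: 0.1324 × V_1 = 1.22  =>  V_1 = 9.213 V
V_th = V_1 - V_2 = 9.213 - 0 = 9.213 V
Step 2 — R_th: zero the source — replace V1 by a short circuit (node 2 merges into node 0) — and find the resistance seen between A (node 1) and B (node 0).
Reduce the network between node 1 (A) and node 0 (B) by series/parallel combination:
  Rp1 = R1 ‖ R2 ‖ R3 (parallel, all between nodes 0 and 1) = 1/(1/8.2 + 1/110 + 1/750) = 7.554 Ω
R_th = 7.554 Ω

Final answer: V_th = 9.213 V, R_th = 7.554 Ω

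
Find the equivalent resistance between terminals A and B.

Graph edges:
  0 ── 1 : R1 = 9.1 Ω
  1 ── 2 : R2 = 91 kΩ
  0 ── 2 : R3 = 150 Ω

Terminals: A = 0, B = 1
Reduce the network between node 0 (A) and node 1 (B) by series/parallel combination:
  Rs1 = R3 + R2 (series, joined only at node 2) = 150 + 91000 = 91150 Ω
  Rp1 = R1 ‖ Rs1 (parallel, both between nodes 0 and 1) = 1/(1/9.1 + 1/91150) = 9.099 Ω
R_eq = 9.099 Ω

Final answer: 9.099 Ω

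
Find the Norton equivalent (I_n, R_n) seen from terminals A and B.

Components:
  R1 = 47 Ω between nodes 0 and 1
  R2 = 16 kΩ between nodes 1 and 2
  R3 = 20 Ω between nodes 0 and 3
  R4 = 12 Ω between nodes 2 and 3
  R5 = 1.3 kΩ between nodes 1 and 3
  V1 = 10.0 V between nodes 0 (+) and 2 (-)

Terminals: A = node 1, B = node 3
Find the Thévenin equivalent first; then I_n = V_th/R_th and R_n = R_th.
Step 1 — V_th is the open-circuit voltage V_A - V_B (nothing connected across the terminals).
Nodal analysis, taking node 2 as the 0 V reference.
Source V1 fixes V_0 = 10 V.
KCL at each unknown node (sum of currents leaving = 0; resistances in Ω):
  Node 1: (V_1 - 10)/47 + (V_1 - 0)/16000 + (V_1 - V_3)/1300 = 0
  Node 3: (V_3 - 10)/20 + (V_3 - 0)/12 + (V_3 - V_1)/1300 = 0
Collecting terms (coefficients in siemens):
  0.02211·V_1 - 0.0007692·V_3 = 0.2128
  0.1341·V_3 - 0.0007692·V_1 = 0.5
Determinant D = (0.02211)(0.1341) - (-0.0007692)(-0.0007692) = 0.002964
V_1 = [(0.2128)(0.1341) - (-0.0007692)(0.5)]/D = 9.755 V
V_3 = [(0.02211)(0.5) - (0.2128)(-0.0007692)]/D = 3.784 V
V_th = V_1 - V_3 = 9.755 - 3.784 = 5.971 V
Step 2 — R_th: zero the source — replace V1 by a short circuit (node 2 merges into node 0) — and find the resistance seen between A (node 1) and B (node 3).
Reduce the network between node 1 (A) and node 3 (B) by series/parallel combination:
  Rp1 = R1 ‖ R2 (parallel, both between nodes 0 and 1) = 1/(1/47 + 1/16000) = 46.86 Ω
  Rp2 = R3 ‖ R4 (parallel, both between nodes 0 and 3) = 1/(1/20 + 1/12) = 7.5 Ω
  Rs1 = Rp1 + Rp2 (series, joined only at node 0) = 46.86 + 7.5 = 54.36 Ω
  Rp3 = R5 ‖ Rs1 (parallel, both between nodes 1 and 3) = 1/(1/1300 + 1/54.36) = 52.18 Ω
R_th = 52.18 Ω
I_n = V_th/R_th = 5.971/52.18 = 0.1144 A, and R_n = R_th = 52.18 Ω

Final answer: I_n = 0.1144 A, R_n = 52.18 Ω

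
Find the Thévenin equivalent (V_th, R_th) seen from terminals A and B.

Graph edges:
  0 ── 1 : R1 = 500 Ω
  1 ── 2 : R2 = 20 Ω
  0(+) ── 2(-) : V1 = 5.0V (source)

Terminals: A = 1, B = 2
Step 1 — V_th is the open-circuit voltage V_A - V_B (nothing connected across the terminals).
Nodal analysis, taking node 2 as the 0 V reference.
Source V1 fixes V_0 = 5 V.
KCL at each unknown node (sum of currents leaving = 0; resistances in Ω):
  Node 1: (V_1 - 5)/500 + (V_1 - 0)/20 = 0
Collecting terms: 0.052 × V_1 = 0.01  =>  V_1 = 0.1923 V
V_th = V_1 - V_2 = 0.1923 - 0 = 0.1923 V
Step 2 — R_th: zero the source — replace V1 by a short circuit (node 2 merges into node 0) — and find the resistance seen between A (node 1) and B (node 0).
Reduce the network between node 1 (A) and node 0 (B) by series/parallel combination:
  Rp1 = R1 ‖ R2 (parallel, both between nodes 0 and 1) = 1/(1/500 + 1/20) = 19.23 Ω
R_th = 19.23 Ω

Final answer: V_th = 0.1923 V, R_th = 19.23 Ω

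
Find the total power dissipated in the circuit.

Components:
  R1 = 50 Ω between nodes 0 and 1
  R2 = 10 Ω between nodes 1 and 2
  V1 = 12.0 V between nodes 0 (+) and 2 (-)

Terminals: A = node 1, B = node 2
Nodal analysis, taking node 2 as the 0 V reference.
Source V1 fixes V_0 = 12 V.
KCL at each unknown node (sum of currents leaving = 0; resistances in Ω):
  Node 1: (V_1 - 12)/50 + (V_1 - 0)/10 = 0
Collecting terms: 0.12 × V_1 = 0.24  =>  V_1 = 2 V
Power in each resistor, P = (ΔV)²/R:
  P_R1 = (12 - 2)²/50 = 2 W
  P_R2 = (2 - 0)²/10 = 0.4 W
P_total = P_R1 + P_R2 = 2.4 W

Final answer: 2.4 W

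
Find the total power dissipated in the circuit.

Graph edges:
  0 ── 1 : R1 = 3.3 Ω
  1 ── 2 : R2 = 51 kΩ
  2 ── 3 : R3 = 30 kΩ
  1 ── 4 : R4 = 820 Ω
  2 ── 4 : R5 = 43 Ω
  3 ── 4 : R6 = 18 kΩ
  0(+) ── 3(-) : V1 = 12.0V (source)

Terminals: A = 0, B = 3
Nodal analysis, taking node 3 as the 0 V reference.
Source V1 fixes V_0 = 12 V.
KCL at each unknown node (sum of currents leaving = 0; resistances in Ω):
  Node 1: (V_1 - 12)/3.3 + (V_1 - V_2)/51000 + (V_1 - V_4)/820 = 0
  Node 2: (V_2 - V_1)/51000 + (V_2 - 0)/30000 + (V_2 - V_4)/43 = 0
  Node 4: (V_4 - V_1)/820 + (V_4 - V_2)/43 + (V_4 - 0)/18000 = 0
Collecting terms (coefficients in siemens):
  0.3043·V_1 - 0.00001961·V_2 - 0.00122·V_4 = 3.636
  0.02331·V_2 - 0.00001961·V_1 - 0.02326·V_4 = 0
  0.02453·V_4 - 0.00122·V_1 - 0.02326·V_2 = 0
Solving these 3 simultaneous equations (Gaussian elimination) gives:
  V_1 = 12 V, V_2 = 11.18 V, V_4 = 11.19 V
Power in each resistor, P = (ΔV)²/R:
  P_R1 = (12 - 12)²/3.3 = 0.000003264 W
  P_R2 = (12 - 11.18)²/51000 = 0.00001311 W
  P_R3 = (11.18 - 0)²/30000 = 0.004166 W
  P_R4 = (12 - 11.19)²/820 = 0.0007851 W
  P_R5 = (11.18 - 11.19)²/43 = 0.000005468 W
  P_R6 = (0 - 11.19)²/18000 = 0.006962 W
P_total = P_R1 + P_R2 + P_R3 + P_R4 + P_R5 + P_R6 = 0.01193 W

Final answer: 0.01193 W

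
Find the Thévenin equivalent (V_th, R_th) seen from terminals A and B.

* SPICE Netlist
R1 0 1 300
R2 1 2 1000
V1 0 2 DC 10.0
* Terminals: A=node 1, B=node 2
Step 1 — V_th is the open-circuit voltage V_A - V_B (nothing connected across the terminals).
Nodal analysis, taking node 2 as the 0 V reference.
Source V1 fixes V_0 = 10 V.
KCL at each unknown node (sum of currents leaving = 0; resistances in Ω):
  Node 1: (V_1 - 10)/300 + (V_1 - 0)/1000 = 0
Collecting terms: 0.004333 × V_1 = 0.03333  =>  V_1 = 7.692 V
V_th = V_1 - V_2 = 7.692 - 0 = 7.692 V
Step 2 — R_th: zero the source — replace V1 by a short circuit (node 2 merges into node 0) — and find the resistance seen between A (node 1) and B (node 0).
Reduce the network between node 1 (A) and node 0 (B) by series/parallel combination:
  Rp1 = R1 ‖ R2 (parallel, both between nodes 0 and 1) = 1/(1/300 + 1/1000) = 230.8 Ω
R_th = 230.8 Ω

Final answer: V_th = 7.692 V, R_th = 230.8 Ω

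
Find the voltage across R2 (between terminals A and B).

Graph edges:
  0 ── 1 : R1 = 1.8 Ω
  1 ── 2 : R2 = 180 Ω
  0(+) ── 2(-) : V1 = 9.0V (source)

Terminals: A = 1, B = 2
R1 and R2 are in series across V1 (node 0 → node 1 → node 2), and the output A–B is taken across R2, so this is a voltage divider.
Series current: I = V1/(R1 + R2) = 9/(1.8 + 180) = 9/181.8 = 0.0495 A
V_R2 = I × R2 = V1 × R2/(R1 + R2) = 9 × 180/181.8 = 8.911 V

Final answer: 8.911 V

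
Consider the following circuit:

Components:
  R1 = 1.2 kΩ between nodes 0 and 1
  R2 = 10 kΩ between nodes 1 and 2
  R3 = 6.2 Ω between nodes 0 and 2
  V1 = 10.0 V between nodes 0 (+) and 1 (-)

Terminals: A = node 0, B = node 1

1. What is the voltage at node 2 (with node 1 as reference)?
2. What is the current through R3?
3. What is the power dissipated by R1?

Nodal analysis, taking node 1 as the 0 V reference.
Source V1 fixes V_0 = 10 V.
KCL at each unknown node (sum of currents leaving = 0; resistances in Ω):
  Node 2: (V_2 - 0)/10000 + (V_2 - 10)/6.2 = 0
Collecting terms: 0.1614 × V_2 = 1.613  =>  V_2 = 9.994 V
Part 1:
  Read off the nodal solution: V_2 = 9.994 V
Part 2:
  I_R3 = (V_0 - V_2)/R3 = (10 - 9.994)/6.2 = 0.0009994 A
  Magnitude: I_R3 = 0.0009994 A
Part 3:
  I_R1 = (V_0 - V_1)/R1 = (10 - 0)/1200 = 0.008333 A
  P_R1 = I_R1² × R1 = (0.008333)² × 1200 = 0.08333 W

Final answers:
1. V_2 = 9.994 V
2. I_R3 = 0.0009994 A
3. P_R1 = 0.08333 W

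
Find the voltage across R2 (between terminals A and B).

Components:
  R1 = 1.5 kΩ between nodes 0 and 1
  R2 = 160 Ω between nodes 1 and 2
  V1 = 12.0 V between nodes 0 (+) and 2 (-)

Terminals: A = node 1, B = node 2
R1 and R2 are in series across V1 (node 0 → node 1 → node 2), and the output A–B is taken across R2, so this is a voltage divider.
Series current: I = V1/(R1 + R2) = 12/(1500 + 160) = 12/1660 = 0.007229 A
V_R2 = I × R2 = V1 × R2/(R1 + R2) = 12 × 160/1660 = 1.157 V

Final answer: 1.157 V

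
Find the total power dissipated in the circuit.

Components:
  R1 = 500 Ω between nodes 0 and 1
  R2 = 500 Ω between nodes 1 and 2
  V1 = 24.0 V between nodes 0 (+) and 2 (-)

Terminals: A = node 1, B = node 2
Nodal analysis, taking node 2 as the 0 V reference.
Source V1 fixes V_0 = 24 V.
KCL at each unknown node (sum of currents leaving = 0; resistances in Ω):
  Node 1: (V_1 - 24)/500 + (V_1 - 0)/500 = 0
Collecting terms: 0.004 × V_1 = 0.048  =>  V_1 = 12 V
Power in each resistor, P = (ΔV)²/R:
  P_R1 = (24 - 12)²/500 = 0.288 W
  P_R2 = (12 - 0)²/500 = 0.288 W
P_total = P_R1 + P_R2 = 0.576 W

Final answer: 0.576 W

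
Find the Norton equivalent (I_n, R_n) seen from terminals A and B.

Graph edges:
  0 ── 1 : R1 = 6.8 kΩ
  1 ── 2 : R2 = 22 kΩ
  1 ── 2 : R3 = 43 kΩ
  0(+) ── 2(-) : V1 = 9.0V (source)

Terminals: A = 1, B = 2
Find the Thévenin equivalent first; then I_n = V_th/R_th and R_n = R_th.
Step 1 — V_th is the open-circuit voltage V_A - V_B (nothing connected across the terminals).
Nodal analysis, taking node 2 as the 0 V reference.
Source V1 fixes V_0 = 9 V.
KCL at each unknown node (sum of currents leaving = 0; resistances in Ω):
  Node 1: (V_1 - 9)/6800 + (V_1 - 0)/22000 + (V_1 - 0)/43000 = 0
Collecting terms: 0.0002158 × V_1 = 0.001324  =>  V_1 = 6.134 V
V_th = V_1 - V_2 = 6.134 - 0 = 6.134 V
Step 2 — R_th: zero the source — replace V1 by a short circuit (node 2 merges into node 0) — and find the resistance seen between A (node 1) and B (node 0).
Reduce the network between node 1 (A) and node 0 (B) by series/parallel combination:
  Rp1 = R1 ‖ R2 ‖ R3 (parallel, all between nodes 0 and 1) = 1/(1/6800 + 1/22000 + 1/43000) = 4635 Ω
R_th = 4.635 kΩ
I_n = V_th/R_th = 6.134/4635 = 0.001324 A, and R_n = R_th = 4.635 kΩ

Final answer: I_n = 0.001324 A, R_n = 4.635 kΩ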